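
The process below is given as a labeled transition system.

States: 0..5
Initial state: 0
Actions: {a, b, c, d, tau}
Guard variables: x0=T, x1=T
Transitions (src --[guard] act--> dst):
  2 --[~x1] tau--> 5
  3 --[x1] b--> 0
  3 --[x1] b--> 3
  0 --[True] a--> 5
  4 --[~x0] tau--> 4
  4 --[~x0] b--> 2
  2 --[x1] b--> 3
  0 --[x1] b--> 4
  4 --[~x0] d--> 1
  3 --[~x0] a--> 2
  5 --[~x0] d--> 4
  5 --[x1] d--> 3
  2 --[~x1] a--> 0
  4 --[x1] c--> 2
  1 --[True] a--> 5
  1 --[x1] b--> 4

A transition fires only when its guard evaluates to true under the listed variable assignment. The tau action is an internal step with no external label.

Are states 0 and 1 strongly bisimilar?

Refine partition for ~:
  π0 = {{0,1,2,3,4,5}}
  π1 = {{0,1},{2,3},{4},{5}}
  π2 = {{0,1},{2},{3},{4},{5}}
5 equivalence class(es) (converged in 3)
0∈{0,1}, 1∈{0,1}

Answer: BISIMILAR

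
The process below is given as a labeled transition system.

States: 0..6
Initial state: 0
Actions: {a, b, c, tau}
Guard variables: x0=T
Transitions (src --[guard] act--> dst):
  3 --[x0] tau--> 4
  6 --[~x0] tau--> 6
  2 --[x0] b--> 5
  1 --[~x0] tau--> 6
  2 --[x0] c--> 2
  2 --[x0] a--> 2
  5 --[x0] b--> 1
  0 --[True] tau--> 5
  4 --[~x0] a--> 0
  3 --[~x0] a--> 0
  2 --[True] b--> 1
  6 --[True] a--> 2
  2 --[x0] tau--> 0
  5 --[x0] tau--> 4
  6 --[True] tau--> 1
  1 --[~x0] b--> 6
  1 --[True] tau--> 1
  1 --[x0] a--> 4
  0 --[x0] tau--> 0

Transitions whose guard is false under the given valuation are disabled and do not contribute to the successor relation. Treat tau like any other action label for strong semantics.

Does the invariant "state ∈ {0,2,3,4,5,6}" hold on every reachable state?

Answer: INVARIANT VIOLATED at state 1

Analysis:
Safe = {0,2,3,4,5,6}
Reach set: {0,1,4,5}
  0: ✓
  1: VIOLATES
  4: ✓
  5: ✓
witness against invariant: tau·b → 1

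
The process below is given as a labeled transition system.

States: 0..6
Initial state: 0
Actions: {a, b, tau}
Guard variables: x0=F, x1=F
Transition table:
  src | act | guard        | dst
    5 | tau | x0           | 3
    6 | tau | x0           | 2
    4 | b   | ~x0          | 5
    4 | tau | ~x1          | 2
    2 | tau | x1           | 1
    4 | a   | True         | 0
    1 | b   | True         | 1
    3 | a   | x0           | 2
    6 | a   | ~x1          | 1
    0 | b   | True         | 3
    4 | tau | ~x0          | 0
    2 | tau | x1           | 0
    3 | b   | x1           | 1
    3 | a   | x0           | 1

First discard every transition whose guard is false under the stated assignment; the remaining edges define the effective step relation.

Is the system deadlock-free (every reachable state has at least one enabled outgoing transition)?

R = {0,3}
  0: b→3  [1 out]
  3: ∅  [deadlock]
trace reaching 3: b

Answer: DEADLOCK at state 3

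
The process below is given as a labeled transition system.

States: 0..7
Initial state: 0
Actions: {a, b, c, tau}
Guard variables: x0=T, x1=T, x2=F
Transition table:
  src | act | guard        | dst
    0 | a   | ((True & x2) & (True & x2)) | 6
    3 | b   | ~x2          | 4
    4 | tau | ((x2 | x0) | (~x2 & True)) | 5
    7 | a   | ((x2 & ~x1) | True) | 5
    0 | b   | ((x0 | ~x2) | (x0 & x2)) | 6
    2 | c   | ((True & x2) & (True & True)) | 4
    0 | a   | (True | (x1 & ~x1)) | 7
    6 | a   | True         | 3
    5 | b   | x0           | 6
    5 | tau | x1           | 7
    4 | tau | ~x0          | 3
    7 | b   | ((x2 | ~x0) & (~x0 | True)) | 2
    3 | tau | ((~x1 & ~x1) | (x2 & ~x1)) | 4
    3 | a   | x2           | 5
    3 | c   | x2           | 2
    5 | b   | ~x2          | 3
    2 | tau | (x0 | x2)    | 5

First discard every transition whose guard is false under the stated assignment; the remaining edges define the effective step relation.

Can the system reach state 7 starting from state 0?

10 transition(s) survive guard evaluation.
L0 = {0}
L1 = {6,7}  total {0,6,7}
L2 = {3,5}  total {0,3,5,6,7}
L3 = {4}  total {0,3,4,5,6,7}
R = {0,3,4,5,6,7}
trace reaching 7: a

Answer: REACHABLE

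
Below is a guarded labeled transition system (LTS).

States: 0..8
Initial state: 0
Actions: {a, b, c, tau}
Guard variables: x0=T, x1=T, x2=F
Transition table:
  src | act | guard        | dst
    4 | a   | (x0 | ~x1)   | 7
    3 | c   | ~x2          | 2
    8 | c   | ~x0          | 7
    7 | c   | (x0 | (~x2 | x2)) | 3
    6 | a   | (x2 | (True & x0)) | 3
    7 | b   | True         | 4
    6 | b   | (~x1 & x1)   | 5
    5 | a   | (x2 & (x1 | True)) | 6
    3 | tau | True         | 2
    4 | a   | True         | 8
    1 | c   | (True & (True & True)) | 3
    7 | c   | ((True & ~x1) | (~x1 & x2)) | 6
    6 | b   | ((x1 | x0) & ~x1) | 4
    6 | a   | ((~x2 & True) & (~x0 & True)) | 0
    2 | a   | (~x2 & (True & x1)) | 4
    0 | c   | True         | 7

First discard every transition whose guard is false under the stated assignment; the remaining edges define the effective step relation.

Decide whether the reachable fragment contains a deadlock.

R = {0,2,3,4,7,8}
  0: c→7  [1 out]
  2: a→4  [1 out]
  3: c→2  tau→2  [2 out]
  4: a→7  a→8  [2 out]
  7: b→4  c→3  [2 out]
  8: ∅  [deadlock]
trace reaching 8: c·b·a

Answer: DEADLOCK at state 8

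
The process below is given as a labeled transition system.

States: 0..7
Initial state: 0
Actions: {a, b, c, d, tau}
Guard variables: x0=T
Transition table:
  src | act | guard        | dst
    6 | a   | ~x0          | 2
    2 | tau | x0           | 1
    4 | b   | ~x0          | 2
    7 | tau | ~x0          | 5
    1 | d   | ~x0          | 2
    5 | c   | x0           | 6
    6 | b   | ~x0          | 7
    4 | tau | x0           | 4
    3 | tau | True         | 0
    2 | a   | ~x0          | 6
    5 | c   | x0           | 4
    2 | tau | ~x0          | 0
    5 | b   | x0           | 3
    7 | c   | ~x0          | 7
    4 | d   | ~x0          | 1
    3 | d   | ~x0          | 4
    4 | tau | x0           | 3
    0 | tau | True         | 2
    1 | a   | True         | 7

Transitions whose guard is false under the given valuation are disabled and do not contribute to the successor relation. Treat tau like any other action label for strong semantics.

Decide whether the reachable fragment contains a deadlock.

R = {0,1,2,7}
  0: tau→2  [deg 1]
  1: a→7  [deg 1]
  2: tau→1  [deg 1]
  7: ∅  [STUCK]
Path to 7: tau·tau·a

Answer: DEADLOCK at state 7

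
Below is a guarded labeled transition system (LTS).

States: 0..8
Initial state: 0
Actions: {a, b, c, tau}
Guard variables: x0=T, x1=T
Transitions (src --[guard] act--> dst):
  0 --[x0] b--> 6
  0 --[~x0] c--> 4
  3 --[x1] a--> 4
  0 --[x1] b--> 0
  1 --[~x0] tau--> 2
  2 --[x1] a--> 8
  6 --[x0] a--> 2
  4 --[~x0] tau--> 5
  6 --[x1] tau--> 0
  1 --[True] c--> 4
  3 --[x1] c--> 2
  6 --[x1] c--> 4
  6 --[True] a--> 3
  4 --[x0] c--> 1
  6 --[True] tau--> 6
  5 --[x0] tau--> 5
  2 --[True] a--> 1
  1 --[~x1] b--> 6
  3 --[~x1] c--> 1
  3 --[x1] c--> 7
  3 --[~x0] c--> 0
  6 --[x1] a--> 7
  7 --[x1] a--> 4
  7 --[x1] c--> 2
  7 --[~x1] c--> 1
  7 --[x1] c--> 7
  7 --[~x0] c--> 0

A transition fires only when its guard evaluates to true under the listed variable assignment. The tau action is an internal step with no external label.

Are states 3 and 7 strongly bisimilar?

Answer: BISIMILAR

Analysis:
Bisimulation quotient by refinement:
  P[0] = {{0,1,2,3,4,5,6,7,8}}
  P[1] = {{0},{1,4},{2},{3,7},{5},{6},{8}}
stable after 2 split(s): 7 block(s)
[3]={3,7}  [7]={3,7}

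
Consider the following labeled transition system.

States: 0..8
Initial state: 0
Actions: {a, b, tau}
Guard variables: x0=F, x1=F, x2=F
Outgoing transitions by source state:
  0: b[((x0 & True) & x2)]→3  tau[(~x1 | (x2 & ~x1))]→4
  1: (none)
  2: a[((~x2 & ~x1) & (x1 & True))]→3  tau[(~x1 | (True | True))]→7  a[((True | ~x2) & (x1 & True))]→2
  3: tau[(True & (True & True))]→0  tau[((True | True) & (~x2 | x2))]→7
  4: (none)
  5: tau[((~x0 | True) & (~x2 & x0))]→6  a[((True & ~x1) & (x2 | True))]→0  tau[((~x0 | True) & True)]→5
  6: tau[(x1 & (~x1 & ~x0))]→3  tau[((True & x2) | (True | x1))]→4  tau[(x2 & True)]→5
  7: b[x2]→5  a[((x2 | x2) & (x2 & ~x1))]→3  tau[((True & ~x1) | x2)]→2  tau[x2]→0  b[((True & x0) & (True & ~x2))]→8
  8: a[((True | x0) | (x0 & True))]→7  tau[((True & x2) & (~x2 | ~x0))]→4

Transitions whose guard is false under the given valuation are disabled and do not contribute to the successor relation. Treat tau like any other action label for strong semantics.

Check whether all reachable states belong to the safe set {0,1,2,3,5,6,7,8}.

Answer: INVARIANT VIOLATED at state 4

Working:
Safe = {0,1,2,3,5,6,7,8}
Reach set: {0,4}
  0: safe
  4: VIOLATES
counterexample path to 4: tau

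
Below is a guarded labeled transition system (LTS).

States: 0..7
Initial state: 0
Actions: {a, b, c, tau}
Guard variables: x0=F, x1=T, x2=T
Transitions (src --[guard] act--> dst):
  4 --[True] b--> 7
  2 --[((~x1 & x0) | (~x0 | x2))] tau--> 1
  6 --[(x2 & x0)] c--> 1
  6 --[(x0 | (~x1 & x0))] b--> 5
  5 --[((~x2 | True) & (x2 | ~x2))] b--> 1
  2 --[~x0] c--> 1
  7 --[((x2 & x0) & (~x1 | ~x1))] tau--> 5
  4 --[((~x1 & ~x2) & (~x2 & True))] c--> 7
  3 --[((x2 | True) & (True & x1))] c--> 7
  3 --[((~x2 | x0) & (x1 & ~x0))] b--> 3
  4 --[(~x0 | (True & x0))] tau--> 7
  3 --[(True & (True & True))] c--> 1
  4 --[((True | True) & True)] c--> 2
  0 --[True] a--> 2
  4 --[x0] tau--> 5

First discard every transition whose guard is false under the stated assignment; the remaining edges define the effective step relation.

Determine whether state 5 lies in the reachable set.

Answer: UNREACHABLE

Working:
9 transition(s) survive guard evaluation.
L0 = {0}
L1 = {2}  total {0,2}
L2 = {1}  total {0,1,2}
R = {0,1,2}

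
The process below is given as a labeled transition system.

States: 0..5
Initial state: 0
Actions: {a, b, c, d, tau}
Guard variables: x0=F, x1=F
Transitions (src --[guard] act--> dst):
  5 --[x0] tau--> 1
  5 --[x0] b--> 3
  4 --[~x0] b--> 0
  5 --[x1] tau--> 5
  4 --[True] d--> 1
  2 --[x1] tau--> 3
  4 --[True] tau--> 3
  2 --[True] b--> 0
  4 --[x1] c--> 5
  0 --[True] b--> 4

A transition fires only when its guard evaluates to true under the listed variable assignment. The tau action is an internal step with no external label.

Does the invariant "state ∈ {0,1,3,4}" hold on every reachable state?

Inv-set: {0,1,3,4}
R = {0,1,3,4}
  0: ok
  1: ok
  3: ok
  4: ok

Answer: INVARIANT HOLDS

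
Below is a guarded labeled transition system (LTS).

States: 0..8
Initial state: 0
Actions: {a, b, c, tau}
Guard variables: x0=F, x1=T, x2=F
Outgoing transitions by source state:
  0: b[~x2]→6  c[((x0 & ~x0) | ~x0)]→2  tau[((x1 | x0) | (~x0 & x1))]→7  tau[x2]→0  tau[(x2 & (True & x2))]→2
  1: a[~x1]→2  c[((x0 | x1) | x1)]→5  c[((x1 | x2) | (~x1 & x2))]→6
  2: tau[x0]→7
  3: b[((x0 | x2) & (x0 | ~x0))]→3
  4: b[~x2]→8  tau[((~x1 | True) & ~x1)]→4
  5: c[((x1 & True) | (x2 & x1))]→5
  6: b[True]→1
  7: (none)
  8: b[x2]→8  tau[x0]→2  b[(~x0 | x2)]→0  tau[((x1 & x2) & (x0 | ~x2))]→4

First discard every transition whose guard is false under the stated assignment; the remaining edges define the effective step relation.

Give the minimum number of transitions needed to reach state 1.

Answer: 2

Working:
Breadth-first toward 1:
  depth 0: {0}
  depth 1: {2,6,7}
  depth 2: {1}
first hit 1 at d=2 via b·b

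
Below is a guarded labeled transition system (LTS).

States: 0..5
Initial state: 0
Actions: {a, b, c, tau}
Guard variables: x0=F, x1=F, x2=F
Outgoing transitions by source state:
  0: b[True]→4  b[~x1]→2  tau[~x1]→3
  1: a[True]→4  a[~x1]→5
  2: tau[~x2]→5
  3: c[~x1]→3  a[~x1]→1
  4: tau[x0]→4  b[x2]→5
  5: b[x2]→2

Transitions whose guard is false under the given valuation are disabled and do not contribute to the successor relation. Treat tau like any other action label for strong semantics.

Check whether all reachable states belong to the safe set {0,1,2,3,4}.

Answer: INVARIANT VIOLATED at state 5

Working:
Inv-set: {0,1,2,3,4}
R = {0,1,2,3,4,5}
  0: safe
  1: safe
  2: safe
  3: safe
  4: safe
  5: VIOLATES
witness against invariant: b·tau → 5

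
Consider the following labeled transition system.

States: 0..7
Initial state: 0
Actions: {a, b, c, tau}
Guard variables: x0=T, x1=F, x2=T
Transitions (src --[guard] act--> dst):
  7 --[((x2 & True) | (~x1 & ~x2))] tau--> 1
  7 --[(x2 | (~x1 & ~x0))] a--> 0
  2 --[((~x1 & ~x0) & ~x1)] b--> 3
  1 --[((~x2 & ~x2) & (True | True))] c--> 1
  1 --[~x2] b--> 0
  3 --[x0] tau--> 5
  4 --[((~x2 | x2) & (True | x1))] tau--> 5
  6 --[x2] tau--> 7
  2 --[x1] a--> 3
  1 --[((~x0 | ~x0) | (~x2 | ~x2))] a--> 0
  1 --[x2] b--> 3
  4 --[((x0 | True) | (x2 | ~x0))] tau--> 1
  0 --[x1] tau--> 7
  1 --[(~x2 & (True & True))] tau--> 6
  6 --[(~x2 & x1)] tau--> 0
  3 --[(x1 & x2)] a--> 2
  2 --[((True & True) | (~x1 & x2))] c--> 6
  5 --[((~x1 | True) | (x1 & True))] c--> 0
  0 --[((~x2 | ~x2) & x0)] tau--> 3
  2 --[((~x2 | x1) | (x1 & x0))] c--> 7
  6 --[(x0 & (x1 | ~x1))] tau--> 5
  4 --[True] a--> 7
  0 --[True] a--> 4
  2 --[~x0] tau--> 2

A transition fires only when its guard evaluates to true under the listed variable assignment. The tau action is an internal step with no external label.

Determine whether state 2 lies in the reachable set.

Guard filter leaves 12 enabled edge(s).
Layer 0: {0}
Layer 1: {4}  total {0,4}
Layer 2: {1,5,7}  total {0,1,4,5,7}
Layer 3: {3}  total {0,1,3,4,5,7}
Reachable = {0,1,3,4,5,7}

Answer: UNREACHABLE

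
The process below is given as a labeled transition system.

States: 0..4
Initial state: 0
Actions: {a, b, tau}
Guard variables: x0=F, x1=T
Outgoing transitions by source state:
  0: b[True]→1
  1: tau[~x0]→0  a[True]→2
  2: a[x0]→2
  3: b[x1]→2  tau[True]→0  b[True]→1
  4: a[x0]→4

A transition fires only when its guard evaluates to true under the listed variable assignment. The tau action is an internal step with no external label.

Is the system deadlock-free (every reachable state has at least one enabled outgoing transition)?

Answer: DEADLOCK at state 2

Working:
Reach set: {0,1,2}
  0: b→1  [1 exit(s)]
  1: a→2  tau→0  [2 exit(s)]
  2: ∅  [deadlock]
Path to 2: b·a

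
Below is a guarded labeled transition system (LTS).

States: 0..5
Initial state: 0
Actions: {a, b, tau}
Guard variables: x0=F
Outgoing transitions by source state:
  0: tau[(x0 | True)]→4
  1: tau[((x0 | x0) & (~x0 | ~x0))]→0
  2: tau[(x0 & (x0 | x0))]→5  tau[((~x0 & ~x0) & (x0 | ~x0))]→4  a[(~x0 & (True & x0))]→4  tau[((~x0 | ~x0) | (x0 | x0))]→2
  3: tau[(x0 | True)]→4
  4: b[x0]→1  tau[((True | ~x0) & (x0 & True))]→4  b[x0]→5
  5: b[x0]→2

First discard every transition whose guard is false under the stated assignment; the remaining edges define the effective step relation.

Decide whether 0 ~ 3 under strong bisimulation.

Answer: BISIMILAR

Analysis:
Refine partition for ~:
  π0 = {{0,1,2,3,4,5}}
  π1 = {{0,2,3},{1,4,5}}
  π2 = {{0,3},{1,4,5},{2}}
Fixed point at round 3; 3 class(es).
class of 0: {0,3}; class of 3: {0,3}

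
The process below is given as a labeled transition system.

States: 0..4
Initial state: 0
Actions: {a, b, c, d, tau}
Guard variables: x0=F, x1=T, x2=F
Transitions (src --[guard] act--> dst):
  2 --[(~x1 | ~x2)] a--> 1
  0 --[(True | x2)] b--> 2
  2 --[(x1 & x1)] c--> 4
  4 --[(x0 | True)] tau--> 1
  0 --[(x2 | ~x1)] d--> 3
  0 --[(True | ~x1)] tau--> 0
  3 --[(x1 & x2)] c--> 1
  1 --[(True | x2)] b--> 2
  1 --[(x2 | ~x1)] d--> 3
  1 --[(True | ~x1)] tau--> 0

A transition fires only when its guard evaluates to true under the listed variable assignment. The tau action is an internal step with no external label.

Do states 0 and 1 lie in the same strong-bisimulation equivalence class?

Answer: BISIMILAR

Working:
Compute ~ classes (split until stable):
  round 0: {{0,1,2,3,4}}
  round 1: {{0,1},{2},{3},{4}}
stable after 2 split(s): 4 block(s)
[0]={0,1}  [1]={0,1}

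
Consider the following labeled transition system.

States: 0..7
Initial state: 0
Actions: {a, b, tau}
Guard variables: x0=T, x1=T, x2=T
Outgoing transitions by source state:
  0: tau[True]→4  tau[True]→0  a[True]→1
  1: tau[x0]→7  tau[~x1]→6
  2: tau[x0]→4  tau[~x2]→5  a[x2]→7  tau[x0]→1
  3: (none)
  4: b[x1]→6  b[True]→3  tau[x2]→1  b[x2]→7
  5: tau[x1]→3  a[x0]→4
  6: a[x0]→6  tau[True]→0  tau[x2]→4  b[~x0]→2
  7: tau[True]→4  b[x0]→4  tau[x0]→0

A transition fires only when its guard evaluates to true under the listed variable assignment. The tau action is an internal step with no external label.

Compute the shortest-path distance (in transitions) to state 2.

Layered search for 2:
  L0 = {0}
  L1 = {1,4}
  L2 = {3,6,7}
2 never appears.

Answer: UNREACHABLE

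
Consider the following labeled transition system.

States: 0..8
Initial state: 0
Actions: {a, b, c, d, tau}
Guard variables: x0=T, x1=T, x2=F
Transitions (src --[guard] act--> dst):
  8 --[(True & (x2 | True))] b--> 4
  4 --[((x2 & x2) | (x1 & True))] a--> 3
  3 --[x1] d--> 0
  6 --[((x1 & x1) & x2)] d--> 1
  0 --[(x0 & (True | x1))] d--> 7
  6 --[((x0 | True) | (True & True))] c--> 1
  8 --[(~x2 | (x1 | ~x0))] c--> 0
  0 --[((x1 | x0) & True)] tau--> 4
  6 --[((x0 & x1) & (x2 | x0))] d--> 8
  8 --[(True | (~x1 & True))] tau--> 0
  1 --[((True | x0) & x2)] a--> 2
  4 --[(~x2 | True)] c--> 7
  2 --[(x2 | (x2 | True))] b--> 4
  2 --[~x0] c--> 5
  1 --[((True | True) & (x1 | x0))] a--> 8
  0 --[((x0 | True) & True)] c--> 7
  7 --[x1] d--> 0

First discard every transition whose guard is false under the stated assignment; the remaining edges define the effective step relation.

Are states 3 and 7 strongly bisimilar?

Answer: BISIMILAR

Analysis:
Refine partition for ~:
  P[0] = {{0,1,2,3,4,5,6,7,8}}
  P[1] = {{0},{1},{2},{3,7},{4},{5},{6},{8}}
stable after 2 split(s): 8 block(s)
3∈{3,7}, 7∈{3,7}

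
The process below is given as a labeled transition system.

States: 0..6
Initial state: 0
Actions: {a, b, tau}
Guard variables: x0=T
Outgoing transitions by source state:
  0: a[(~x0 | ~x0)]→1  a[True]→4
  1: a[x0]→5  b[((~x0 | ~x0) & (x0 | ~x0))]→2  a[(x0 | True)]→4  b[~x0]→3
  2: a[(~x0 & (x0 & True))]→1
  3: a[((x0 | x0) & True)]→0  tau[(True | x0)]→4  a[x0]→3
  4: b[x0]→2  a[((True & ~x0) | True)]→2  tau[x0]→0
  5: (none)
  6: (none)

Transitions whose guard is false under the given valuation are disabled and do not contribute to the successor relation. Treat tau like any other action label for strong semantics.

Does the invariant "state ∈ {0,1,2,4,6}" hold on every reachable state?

Allowed set {0,1,2,4,6}
Reachable = {0,2,4}
  0: ✓
  2: ✓
  4: ✓

Answer: INVARIANT HOLDS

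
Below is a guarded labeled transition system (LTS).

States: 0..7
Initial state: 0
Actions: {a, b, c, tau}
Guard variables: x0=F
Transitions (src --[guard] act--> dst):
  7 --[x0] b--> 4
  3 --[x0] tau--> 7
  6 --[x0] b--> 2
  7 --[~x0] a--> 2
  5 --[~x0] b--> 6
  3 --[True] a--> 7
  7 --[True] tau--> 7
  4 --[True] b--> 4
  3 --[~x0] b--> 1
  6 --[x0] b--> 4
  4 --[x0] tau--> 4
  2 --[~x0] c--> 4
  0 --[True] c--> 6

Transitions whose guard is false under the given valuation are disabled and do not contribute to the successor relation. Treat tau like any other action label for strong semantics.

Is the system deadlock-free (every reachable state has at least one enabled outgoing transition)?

Answer: DEADLOCK at state 6

Working:
Reachable = {0,6}
  0: c→6  [deg 1]
  6: ∅  [deadlock]
Path to 6: c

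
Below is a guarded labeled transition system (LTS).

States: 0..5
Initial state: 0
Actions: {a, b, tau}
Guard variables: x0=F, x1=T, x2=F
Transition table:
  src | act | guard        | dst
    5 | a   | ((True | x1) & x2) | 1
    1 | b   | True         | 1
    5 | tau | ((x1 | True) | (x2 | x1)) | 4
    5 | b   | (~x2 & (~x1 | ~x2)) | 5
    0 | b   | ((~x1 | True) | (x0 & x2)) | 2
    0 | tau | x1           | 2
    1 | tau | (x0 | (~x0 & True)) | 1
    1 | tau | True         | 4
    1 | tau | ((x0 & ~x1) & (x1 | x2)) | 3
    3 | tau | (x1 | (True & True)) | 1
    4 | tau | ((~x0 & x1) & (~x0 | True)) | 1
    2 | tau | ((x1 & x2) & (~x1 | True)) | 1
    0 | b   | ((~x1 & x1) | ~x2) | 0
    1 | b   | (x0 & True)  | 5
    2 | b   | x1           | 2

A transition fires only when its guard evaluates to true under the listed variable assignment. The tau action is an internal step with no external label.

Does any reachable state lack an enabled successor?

Reachable = {0,2}
  0: b→0  b→2  tau→2  [3 out]
  2: b→2  [1 out]

Answer: DEADLOCK-FREE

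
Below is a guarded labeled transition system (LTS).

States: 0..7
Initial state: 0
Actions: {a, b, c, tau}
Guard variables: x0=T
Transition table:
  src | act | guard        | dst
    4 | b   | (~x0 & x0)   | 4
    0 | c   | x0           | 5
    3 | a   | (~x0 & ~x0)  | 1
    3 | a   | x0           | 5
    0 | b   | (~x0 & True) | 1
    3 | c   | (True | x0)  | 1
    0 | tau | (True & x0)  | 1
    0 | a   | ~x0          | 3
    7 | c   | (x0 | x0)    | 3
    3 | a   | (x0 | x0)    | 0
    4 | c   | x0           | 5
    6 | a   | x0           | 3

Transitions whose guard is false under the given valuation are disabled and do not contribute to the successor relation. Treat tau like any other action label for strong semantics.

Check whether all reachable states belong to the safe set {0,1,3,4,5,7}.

Safe = {0,1,3,4,5,7}
Reachable = {0,1,5}
  0: ✓
  1: ✓
  5: ✓

Answer: INVARIANT HOLDS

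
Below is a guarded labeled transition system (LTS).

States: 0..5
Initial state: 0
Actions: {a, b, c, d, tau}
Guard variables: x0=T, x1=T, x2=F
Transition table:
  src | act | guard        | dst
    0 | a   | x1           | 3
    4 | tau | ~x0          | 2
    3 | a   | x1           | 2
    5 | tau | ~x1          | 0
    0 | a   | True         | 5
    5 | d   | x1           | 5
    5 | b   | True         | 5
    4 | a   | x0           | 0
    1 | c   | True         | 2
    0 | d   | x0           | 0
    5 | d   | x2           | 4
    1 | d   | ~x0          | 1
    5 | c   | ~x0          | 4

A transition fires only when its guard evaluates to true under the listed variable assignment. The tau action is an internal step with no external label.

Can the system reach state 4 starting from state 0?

Answer: UNREACHABLE

Trace:
8 transition(s) survive guard evaluation.
L0 = {0}
L1 = {3,5}  total {0,3,5}
L2 = {2}  total {0,2,3,5}
Reach set: {0,2,3,5}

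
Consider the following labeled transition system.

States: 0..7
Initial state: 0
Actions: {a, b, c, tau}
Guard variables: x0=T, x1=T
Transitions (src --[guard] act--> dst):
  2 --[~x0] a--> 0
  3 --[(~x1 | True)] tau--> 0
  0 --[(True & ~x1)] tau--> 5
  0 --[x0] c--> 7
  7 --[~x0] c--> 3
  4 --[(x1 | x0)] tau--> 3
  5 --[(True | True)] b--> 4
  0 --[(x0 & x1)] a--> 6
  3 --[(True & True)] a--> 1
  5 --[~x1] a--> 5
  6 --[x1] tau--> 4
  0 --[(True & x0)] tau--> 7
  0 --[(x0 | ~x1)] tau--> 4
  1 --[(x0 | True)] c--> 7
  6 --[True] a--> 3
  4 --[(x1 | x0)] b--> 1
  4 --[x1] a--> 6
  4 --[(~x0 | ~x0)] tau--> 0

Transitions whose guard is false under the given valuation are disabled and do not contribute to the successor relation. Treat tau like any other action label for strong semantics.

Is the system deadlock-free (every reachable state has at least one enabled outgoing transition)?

Answer: DEADLOCK at state 7

Working:
Reachable = {0,1,3,4,6,7}
  0: a→6  c→7  tau→4  tau→7  [deg 4]
  1: c→7  [deg 1]
  3: a→1  tau→0  [deg 2]
  4: a→6  b→1  tau→3  [deg 3]
  6: a→3  tau→4  [deg 2]
  7: ∅  [deadlock]
Path to 7: c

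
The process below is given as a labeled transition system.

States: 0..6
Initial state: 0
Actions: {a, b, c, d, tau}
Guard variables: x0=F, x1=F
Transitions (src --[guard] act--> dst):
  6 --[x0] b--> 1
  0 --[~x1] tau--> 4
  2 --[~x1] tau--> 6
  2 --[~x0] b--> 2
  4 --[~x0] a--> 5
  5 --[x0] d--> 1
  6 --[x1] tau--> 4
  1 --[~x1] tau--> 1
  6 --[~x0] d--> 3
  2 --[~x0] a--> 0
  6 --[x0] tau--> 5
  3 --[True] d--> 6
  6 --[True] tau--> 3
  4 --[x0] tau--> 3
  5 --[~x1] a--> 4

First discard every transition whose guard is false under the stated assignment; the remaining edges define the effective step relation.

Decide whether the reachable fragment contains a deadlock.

Reach set: {0,4,5}
  0: tau→4  [1 out]
  4: a→5  [1 out]
  5: a→4  [1 out]

Answer: DEADLOCK-FREE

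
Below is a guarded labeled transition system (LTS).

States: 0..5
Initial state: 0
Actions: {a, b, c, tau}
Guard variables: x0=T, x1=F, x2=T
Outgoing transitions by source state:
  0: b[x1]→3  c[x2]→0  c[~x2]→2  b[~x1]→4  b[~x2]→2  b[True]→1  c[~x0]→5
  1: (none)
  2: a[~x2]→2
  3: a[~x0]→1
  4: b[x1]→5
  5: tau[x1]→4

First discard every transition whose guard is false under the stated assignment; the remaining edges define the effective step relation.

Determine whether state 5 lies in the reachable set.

3 transition(s) survive guard evaluation.
L0 = {0}
L1 = {1,4}  cumulative {0,1,4}
R = {0,1,4}

Answer: UNREACHABLE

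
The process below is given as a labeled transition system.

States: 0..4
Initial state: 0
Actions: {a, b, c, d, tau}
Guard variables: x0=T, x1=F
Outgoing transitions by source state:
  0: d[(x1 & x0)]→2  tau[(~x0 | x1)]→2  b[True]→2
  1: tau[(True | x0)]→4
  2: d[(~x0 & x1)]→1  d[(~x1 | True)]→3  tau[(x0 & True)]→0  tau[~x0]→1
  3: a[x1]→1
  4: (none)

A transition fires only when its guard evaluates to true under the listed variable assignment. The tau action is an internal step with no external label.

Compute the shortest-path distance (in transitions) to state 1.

Breadth-first toward 1:
  depth 0: {0}
  depth 1: {2}
  depth 2: {3}
1 never appears.

Answer: UNREACHABLE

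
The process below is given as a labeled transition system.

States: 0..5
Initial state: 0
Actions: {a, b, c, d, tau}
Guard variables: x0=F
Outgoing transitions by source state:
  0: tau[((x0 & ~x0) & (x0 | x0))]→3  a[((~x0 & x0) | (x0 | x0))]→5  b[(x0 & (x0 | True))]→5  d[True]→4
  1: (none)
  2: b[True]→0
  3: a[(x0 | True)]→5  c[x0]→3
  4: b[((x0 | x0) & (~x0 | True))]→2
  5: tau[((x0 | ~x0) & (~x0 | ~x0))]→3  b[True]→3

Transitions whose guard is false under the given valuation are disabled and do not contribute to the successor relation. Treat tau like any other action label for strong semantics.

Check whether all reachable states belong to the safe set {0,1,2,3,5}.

Answer: INVARIANT VIOLATED at state 4

Trace:
Inv-set: {0,1,2,3,5}
R = {0,4}
  0: safe
  4: outside
witness against invariant: d → 4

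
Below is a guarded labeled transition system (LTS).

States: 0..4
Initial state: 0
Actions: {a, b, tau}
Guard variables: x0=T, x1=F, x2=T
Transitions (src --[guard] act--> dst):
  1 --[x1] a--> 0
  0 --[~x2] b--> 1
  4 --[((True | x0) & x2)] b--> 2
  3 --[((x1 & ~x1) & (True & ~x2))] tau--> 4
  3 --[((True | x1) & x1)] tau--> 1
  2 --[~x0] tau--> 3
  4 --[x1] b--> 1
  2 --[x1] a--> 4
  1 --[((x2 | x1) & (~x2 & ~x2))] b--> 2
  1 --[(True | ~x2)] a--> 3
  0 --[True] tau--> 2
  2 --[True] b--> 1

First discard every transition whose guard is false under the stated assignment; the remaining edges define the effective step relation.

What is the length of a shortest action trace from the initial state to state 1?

BFS to 1:
  Layer 0: {0}
  Layer 1: {2}
  Layer 2: {1}
first hit 1 at d=2 via tau·b

Answer: 2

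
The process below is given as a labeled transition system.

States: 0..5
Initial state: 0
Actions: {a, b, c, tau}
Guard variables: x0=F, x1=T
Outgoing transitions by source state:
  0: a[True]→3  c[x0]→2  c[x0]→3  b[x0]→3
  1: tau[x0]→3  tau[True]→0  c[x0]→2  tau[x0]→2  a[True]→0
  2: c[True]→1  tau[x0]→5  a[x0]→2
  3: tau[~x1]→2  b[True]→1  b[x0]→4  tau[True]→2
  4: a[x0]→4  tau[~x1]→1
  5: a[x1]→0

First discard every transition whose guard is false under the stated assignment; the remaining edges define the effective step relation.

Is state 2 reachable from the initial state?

After dropping false guards: 7 live edges.
Layer 0: {0}
Layer 1: {3}  total {0,3}
Layer 2: {1,2}  total {0,1,2,3}
Reach set: {0,1,2,3}
trace reaching 2: a·tau

Answer: REACHABLE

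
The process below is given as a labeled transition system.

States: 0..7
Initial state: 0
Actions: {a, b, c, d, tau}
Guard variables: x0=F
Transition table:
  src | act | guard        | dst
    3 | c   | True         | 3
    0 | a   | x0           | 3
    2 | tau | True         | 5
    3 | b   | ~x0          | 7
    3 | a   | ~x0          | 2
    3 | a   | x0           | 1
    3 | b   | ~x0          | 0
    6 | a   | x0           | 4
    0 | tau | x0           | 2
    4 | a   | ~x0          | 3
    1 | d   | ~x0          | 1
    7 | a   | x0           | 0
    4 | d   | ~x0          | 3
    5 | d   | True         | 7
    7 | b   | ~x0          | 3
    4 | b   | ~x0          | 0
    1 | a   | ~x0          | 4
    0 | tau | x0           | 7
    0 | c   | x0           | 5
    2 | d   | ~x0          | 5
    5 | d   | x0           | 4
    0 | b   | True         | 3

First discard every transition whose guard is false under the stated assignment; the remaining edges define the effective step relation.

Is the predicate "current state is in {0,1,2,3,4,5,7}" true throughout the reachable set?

Answer: INVARIANT HOLDS

Working:
Safe = {0,1,2,3,4,5,7}
R = {0,2,3,5,7}
  0: ok
  2: ok
  3: ok
  5: ok
  7: ok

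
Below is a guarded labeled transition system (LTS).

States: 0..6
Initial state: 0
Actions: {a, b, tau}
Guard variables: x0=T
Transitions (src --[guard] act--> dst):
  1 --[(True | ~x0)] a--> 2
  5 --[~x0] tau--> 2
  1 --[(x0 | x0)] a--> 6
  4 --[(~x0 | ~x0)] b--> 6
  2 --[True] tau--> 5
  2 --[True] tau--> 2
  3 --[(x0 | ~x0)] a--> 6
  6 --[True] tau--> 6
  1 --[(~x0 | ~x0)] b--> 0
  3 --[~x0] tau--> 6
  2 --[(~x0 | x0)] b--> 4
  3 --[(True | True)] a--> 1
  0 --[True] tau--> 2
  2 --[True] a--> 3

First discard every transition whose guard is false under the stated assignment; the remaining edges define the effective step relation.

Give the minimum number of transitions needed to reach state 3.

Breadth-first toward 3:
  depth 0: {0}
  depth 1: {2}
  depth 2: {3,4,5}
3 enters at depth 2; path tau·a

Answer: 2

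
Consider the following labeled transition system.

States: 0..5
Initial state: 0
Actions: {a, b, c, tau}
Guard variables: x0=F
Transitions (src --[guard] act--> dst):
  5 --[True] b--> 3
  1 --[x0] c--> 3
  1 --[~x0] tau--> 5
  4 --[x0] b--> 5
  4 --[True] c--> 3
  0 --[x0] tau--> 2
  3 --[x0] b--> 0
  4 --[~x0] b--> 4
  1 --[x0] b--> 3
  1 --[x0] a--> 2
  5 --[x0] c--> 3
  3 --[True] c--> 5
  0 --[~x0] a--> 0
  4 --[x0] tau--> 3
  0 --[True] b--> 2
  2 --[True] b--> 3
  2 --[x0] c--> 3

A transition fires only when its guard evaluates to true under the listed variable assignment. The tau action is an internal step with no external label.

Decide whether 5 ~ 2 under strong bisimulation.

Answer: BISIMILAR

Trace:
Compute ~ classes (split until stable):
  round 0: {{0,1,2,3,4,5}}
  round 1: {{0},{1},{2,5},{3},{4}}
stable after 2 split(s): 5 block(s)
[5]={2,5}  [2]={2,5}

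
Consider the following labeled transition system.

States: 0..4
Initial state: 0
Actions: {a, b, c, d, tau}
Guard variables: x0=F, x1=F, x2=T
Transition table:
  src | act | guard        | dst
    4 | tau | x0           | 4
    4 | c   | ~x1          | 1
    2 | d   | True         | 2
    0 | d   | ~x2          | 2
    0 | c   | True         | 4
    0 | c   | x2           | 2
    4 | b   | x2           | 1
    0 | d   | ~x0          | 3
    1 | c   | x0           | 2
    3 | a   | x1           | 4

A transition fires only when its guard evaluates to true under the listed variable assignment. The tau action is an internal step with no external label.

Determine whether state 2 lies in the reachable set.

Answer: REACHABLE

Analysis:
After dropping false guards: 6 live edges.
depth 0: {0}
depth 1: {2,3,4}  now seen {0,2,3,4}
depth 2: {1}  now seen {0,1,2,3,4}
Reachable = {0,1,2,3,4}
trace reaching 2: c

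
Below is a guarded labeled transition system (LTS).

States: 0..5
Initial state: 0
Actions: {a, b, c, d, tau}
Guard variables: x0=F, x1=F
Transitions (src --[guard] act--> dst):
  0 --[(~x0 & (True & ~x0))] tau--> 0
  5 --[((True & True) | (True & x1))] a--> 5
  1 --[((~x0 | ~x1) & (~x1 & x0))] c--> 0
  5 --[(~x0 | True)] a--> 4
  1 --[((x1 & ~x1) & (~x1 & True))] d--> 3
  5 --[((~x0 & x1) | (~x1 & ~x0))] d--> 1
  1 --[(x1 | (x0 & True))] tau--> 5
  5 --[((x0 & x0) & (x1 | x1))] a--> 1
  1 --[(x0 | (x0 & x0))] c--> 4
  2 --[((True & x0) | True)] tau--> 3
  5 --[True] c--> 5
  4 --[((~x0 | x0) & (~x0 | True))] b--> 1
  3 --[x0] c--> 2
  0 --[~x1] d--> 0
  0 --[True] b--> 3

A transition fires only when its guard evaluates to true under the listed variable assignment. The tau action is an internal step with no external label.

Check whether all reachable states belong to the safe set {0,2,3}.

Answer: INVARIANT HOLDS

Analysis:
Inv-set: {0,2,3}
Reachable = {0,3}
  0: ok
  3: ok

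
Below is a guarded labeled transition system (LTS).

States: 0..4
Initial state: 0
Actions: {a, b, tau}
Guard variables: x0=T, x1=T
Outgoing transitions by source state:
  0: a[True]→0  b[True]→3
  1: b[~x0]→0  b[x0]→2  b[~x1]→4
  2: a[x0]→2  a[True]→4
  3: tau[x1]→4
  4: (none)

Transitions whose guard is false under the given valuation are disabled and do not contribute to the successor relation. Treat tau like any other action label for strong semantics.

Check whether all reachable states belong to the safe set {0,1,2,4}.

Answer: INVARIANT VIOLATED at state 3

Working:
Safe = {0,1,2,4}
Reach set: {0,3,4}
  0: safe
  3: VIOLATES
  4: safe
reach 3 via b — violates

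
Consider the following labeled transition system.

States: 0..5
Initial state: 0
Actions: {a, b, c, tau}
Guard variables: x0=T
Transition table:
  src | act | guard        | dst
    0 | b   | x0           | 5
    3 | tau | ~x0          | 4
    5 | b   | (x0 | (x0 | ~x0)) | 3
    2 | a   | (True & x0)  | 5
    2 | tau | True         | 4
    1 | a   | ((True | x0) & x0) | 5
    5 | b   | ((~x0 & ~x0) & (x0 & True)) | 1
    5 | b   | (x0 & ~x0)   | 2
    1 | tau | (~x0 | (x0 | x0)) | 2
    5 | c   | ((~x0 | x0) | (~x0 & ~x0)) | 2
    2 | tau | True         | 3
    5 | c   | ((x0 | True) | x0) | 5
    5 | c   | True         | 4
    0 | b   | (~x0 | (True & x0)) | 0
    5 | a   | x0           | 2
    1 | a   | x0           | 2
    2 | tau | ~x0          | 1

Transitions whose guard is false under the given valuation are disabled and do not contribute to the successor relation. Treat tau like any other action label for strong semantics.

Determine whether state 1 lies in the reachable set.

Answer: UNREACHABLE

Trace:
Guard filter leaves 13 enabled edge(s).
depth 0: {0}
depth 1: {5}  total {0,5}
depth 2: {2,3,4}  total {0,2,3,4,5}
Reachable = {0,2,3,4,5}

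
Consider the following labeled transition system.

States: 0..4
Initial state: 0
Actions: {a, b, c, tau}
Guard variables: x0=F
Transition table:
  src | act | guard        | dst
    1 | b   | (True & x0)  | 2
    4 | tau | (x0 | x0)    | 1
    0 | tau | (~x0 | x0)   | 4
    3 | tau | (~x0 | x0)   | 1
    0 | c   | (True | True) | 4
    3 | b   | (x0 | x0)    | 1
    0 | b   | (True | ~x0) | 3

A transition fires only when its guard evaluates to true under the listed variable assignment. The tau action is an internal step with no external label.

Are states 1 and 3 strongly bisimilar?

Answer: NOT BISIMILAR

Trace:
Compute ~ classes (split until stable):
  π0 = {{0,1,2,3,4}}
  π1 = {{0},{1,2,4},{3}}
3 equivalence class(es) (converged in 2)
1∈{1,2,4}, 3∈{3}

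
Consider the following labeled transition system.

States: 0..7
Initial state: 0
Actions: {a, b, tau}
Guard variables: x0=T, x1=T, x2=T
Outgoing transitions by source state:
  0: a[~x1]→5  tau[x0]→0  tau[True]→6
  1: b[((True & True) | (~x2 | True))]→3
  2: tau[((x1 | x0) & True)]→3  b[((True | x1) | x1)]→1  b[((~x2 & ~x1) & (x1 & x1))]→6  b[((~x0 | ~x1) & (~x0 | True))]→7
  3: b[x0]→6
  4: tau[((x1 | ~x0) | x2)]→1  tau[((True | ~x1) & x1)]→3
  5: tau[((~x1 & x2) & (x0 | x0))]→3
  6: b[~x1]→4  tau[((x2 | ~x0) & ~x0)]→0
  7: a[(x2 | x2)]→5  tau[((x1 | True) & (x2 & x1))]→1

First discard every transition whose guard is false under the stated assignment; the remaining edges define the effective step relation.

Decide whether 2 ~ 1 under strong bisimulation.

Compute ~ classes (split until stable):
  round 0: {{0,1,2,3,4,5,6,7}}
  round 1: {{0,4},{1,3},{2},{5,6},{7}}
  round 2: {{0},{1},{2},{3},{4},{5,6},{7}}
stable after 3 split(s): 7 block(s)
2∈{2}, 1∈{1}

Answer: NOT BISIMILAR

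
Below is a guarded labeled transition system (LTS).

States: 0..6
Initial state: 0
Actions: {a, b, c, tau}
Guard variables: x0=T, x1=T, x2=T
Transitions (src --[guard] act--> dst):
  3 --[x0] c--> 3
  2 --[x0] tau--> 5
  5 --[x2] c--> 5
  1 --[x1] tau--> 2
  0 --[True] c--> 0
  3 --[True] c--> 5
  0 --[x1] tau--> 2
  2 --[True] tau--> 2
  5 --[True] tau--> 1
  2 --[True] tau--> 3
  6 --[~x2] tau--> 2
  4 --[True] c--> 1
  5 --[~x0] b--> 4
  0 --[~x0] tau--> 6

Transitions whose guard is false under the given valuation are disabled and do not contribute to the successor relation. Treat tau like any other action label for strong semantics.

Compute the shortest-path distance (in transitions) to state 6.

Layered search for 6:
  L0 = {0}
  L1 = {2}
  L2 = {3,5}
  L3 = {1}
6 never appears.

Answer: UNREACHABLE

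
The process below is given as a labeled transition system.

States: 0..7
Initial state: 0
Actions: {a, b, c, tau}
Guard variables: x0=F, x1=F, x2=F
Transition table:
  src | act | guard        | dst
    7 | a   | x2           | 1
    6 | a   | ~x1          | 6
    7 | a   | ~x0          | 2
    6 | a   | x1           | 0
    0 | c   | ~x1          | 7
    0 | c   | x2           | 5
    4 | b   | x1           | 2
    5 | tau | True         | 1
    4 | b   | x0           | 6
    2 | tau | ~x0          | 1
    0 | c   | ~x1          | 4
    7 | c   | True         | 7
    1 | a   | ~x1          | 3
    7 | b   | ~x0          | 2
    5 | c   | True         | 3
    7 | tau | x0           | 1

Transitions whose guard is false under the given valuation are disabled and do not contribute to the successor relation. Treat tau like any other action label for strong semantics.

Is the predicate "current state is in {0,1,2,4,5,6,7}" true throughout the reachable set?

Answer: INVARIANT VIOLATED at state 3

Analysis:
Allowed set {0,1,2,4,5,6,7}
Reach set: {0,1,2,3,4,7}
  0: ✓
  1: ✓
  2: ✓
  3: outside
  4: ✓
  7: ✓
reach 3 via c·a·tau·a — violates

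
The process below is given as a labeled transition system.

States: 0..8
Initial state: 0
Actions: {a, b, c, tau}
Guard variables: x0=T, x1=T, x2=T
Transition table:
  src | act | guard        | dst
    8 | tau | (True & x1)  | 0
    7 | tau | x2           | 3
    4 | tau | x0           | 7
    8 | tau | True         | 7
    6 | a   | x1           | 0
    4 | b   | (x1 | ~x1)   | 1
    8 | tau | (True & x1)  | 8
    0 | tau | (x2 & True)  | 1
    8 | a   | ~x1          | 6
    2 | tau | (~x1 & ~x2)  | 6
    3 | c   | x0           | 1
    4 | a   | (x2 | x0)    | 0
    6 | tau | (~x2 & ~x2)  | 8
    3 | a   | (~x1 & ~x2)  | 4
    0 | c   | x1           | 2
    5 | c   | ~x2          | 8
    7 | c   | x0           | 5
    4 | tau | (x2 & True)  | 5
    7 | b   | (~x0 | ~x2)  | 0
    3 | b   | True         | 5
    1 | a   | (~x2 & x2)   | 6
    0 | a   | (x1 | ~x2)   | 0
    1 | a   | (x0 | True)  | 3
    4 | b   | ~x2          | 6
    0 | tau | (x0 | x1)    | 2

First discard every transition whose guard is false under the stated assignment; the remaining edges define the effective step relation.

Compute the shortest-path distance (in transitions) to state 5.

BFS to 5:
  Layer 0: {0}
  Layer 1: {1,2}
  Layer 2: {3}
  Layer 3: {5}
5 enters at depth 3; path tau·a·b

Answer: 3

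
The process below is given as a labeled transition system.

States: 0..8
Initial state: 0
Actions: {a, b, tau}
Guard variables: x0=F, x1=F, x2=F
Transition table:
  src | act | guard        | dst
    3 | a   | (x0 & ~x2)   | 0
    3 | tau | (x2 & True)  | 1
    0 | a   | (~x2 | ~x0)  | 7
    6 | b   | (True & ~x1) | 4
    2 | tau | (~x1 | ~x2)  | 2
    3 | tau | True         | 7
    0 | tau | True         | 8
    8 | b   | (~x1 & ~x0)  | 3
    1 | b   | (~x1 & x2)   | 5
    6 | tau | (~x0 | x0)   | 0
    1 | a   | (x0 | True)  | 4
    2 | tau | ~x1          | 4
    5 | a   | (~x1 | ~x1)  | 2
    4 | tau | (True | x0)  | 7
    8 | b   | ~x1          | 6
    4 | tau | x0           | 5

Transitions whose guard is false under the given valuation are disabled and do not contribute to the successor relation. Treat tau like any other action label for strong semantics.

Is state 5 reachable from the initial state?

Answer: UNREACHABLE

Analysis:
12 transition(s) survive guard evaluation.
Layer 0: {0}
Layer 1: {7,8}  now seen {0,7,8}
Layer 2: {3,6}  now seen {0,3,6,7,8}
Layer 3: {4}  now seen {0,3,4,6,7,8}
Reachable = {0,3,4,6,7,8}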